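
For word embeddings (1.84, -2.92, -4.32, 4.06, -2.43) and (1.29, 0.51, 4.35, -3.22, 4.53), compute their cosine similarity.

With u = (1.84, -2.92, -4.32, 4.06, -2.43), v = (1.29, 0.51, 4.35, -3.22, 4.53):
u·v = 1.84·1.29 + (-2.92)·0.51 + (-4.32)·4.35 + 4.06·(-3.22) + (-2.43)·4.53 = 2.3736 + (-1.4892) + (-18.792) + (-13.0732) + (-11.0079) = -41.9887.
|u| = √(1.84² + (-2.92)² + (-4.32)² + 4.06² + (-2.43)²) = √(3.3856 + 8.5264 + 18.6624 + 16.4836 + 5.9049) = √52.9629, |v| = √(1.29² + 0.51² + 4.35² + (-3.22)² + 4.53²) = √(1.6641 + 0.2601 + 18.9225 + 10.3684 + 20.5209) = √51.736.
cos θ = (u·v)/(|u||v|) = -41.9887/(√52.9629·√51.736) ≈ -0.8021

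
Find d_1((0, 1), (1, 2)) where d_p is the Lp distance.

Σ|x_i - y_i| = |0 - 1| + |1 - 2| = 1 + 1 = 2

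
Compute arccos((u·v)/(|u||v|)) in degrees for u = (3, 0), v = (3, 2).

With u = (3, 0), v = (3, 2):
u·v = 3·3 + 0·2 = 9 + 0 = 9.
|u| = √(3² + 0²) = √9, |v| = √(3² + 2²) = √13, so |u||v| = √(9·13) = √117.
cos θ = (u·v)/(|u||v|) = 9/√117 ≈ 0.83205
θ = arccos(0.83205) ≈ 33.69°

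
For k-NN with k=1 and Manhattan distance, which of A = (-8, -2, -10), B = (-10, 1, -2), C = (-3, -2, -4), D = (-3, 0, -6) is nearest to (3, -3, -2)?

Distances: d(A) = 20, d(B) = 17, d(C) = 9, d(D) = 13. Nearest: C = (-3, -2, -4) with distance 9.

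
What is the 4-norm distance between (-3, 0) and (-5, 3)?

(Σ|x_i - y_i|^4)^(1/4) = (|-3 - (-5)|^4 + |0 - 3|^4)^(1/4)
= (2^4 + 3^4)^(1/4) = (16 + 81)^(1/4) = (97)^(1/4) ≈ 3.1383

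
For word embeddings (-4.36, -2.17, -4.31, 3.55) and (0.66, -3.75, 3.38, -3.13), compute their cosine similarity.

With u = (-4.36, -2.17, -4.31, 3.55), v = (0.66, -3.75, 3.38, -3.13):
u·v = (-4.36)·0.66 + (-2.17)·(-3.75) + (-4.31)·3.38 + 3.55·(-3.13) = (-2.8776) + 8.1375 + (-14.5678) + (-11.1115) = -20.4194.
|u| = √((-4.36)² + (-2.17)² + (-4.31)² + 3.55²) = √(19.0096 + 4.7089 + 18.5761 + 12.6025) = √54.8971, |v| = √(0.66² + (-3.75)² + 3.38² + (-3.13)²) = √(0.4356 + 14.0625 + 11.4244 + 9.7969) = √35.7194.
cos θ = (u·v)/(|u||v|) = -20.4194/(√54.8971·√35.7194) ≈ -0.4611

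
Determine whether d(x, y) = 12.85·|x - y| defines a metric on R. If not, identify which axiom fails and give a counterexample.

Yes. Since |x - y| is a metric on R and 12.85 > 0, the positive scalar multiple 12.85·|x - y| is also a metric: scaling by a positive constant preserves non-negativity, identity (d=0 ⟺ |x-y|=0 ⟺ x=y), symmetry, and the triangle inequality.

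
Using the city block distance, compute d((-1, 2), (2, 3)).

Σ|x_i - y_i| = |-1 - 2| + |2 - 3| = 3 + 1 = 4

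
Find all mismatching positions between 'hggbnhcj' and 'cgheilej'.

Differing positions: 1, 3, 4, 5, 6, 7. Hamming distance = 6.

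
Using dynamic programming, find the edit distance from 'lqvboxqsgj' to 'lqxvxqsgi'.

Let D[i][j] be the edit distance between the first i characters of 'lqvboxqsgj' and the first j characters of 'lqxvxqsgi', with D[i][0] = i, D[0][j] = j, and D[i][j] = D[i-1][j-1] if the characters match, else 1 + min(D[i-1][j], D[i][j-1], D[i-1][j-1]). Filling the table (rows: prefixes of 'lqvboxqsgj', columns: prefixes of 'lqxvxqsgi'):
     ε  l  q  x  v  x  q  s  g  i
  ε  0  1  2  3  4  5  6  7  8  9
  l  1  0  1  2  3  4  5  6  7  8
  q  2  1  0  1  2  3  4  5  6  7
  v  3  2  1  1  1  2  3  4  5  6
  b  4  3  2  2  2  2  3  4  5  6
  o  5  4  3  3  3  3  3  4  5  6
  x  6  5  4  3  4  3  4  4  5  6
  q  7  6  5  4  4  4  3  4  5  6
  s  8  7  6  5  5  5  4  3  4  5
  g  9  8  7  6  6  6  5  4  3  4
  j 10  9  8  7  7  7  6  5  4  4
The bottom-right entry gives D[10][9] = 4, so no sequence of fewer than 4 edits works. Backtracking through the table gives one optimal edit sequence (4 edits):
  lqvboxqsgj → lqboxqsgj (del v @3)
  lqboxqsgj → lqxoxqsgj (sub b→x @3)
  lqxoxqsgj → lqxvxqsgj (sub o→v @4)
  lqxvxqsgj → lqxvxqsgi (sub j→i @9)
Edit distance = 4.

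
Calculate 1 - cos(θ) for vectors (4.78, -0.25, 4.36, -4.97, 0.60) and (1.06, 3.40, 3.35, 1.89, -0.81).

With u = (4.78, -0.25, 4.36, -4.97, 0.60), v = (1.06, 3.40, 3.35, 1.89, -0.81):
u·v = 4.78·1.06 + (-0.25)·3.4 + 4.36·3.35 + (-4.97)·1.89 + 0.6·(-0.81) = 5.0668 + (-0.85) + 14.606 + (-9.3933) + (-0.486) = 8.9435.
|u| = √(4.78² + (-0.25)² + 4.36² + (-4.97)² + 0.6²) = √(22.8484 + 0.0625 + 19.0096 + 24.7009 + 0.36) = √66.9814, |v| = √(1.06² + 3.4² + 3.35² + 1.89² + (-0.81)²) = √(1.1236 + 11.56 + 11.2225 + 3.5721 + 0.6561) = √28.1343.
cos θ = (u·v)/(|u||v|) = 8.9435/(√66.9814·√28.1343) ≈ 0.206
Cosine distance = 1 - cos θ ≈ 1 - 0.206 = 0.794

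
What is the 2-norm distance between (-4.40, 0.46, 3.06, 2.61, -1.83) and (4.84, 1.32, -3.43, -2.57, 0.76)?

(Σ|x_i - y_i|^2)^(1/2) = (|-4.4 - 4.84|^2 + |0.46 - 1.32|^2 + |3.06 - (-3.43)|^2 + |2.61 - (-2.57)|^2 + |-1.83 - 0.76|^2)^(1/2)
= (9.24^2 + 0.86^2 + 6.49^2 + 5.18^2 + 2.59^2)^(1/2) = (85.3776 + 0.7396 + 42.1201 + 26.8324 + 6.7081)^(1/2) = (161.7778)^(1/2) ≈ 12.7192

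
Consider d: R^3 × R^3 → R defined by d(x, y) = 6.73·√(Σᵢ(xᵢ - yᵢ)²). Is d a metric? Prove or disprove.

Yes. The L2 (Euclidean) norm induces a metric on R^3, and multiplying a metric by a positive constant 6.73 > 0 preserves all four axioms: non-negativity (6.73·||x-y|| ≥ 0), identity (6.73·||x-y|| = 0 ⟺ ||x-y|| = 0 ⟺ x = y), symmetry (||x-y|| = ||y-x||), and the triangle inequality (6.73·||x-z|| ≤ 6.73·||x-y|| + 6.73·||y-z||). So d is a metric.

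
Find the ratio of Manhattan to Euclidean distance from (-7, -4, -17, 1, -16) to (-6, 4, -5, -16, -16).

L1 = |-7 - (-6)| + |-4 - 4| + |-17 - (-5)| + |1 - (-16)| + |-16 - (-16)| = 1 + 8 + 12 + 17 + 0 = 38
L2 = √(1² + 8² + 12² + 17² + 0²) = √498 ≈ 22.3159
L1 ≥ L2 always (equality iff movement is along one axis); L1 > L2 here.
Ratio L1/L2 = 38/√498 ≈ 1.7028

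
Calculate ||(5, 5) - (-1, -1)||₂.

√(Σ(x_i - y_i)²) = √((5 - (-1))² + (5 - (-1))²)
= √(6² + 6²) = √(36 + 36) = √72 ≈ 8.4853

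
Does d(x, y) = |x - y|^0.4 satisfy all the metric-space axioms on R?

Yes. With 0 < p = 0.4 ≤ 1, d(x,y) = |x-y|^0.4 is a metric on R. Non-negativity and symmetry are immediate; |x-y|^0.4 = 0 ⟺ |x-y| = 0 ⟺ x = y. For the triangle inequality, the function t ↦ t^0.4 is subadditive on [0,∞) when p ≤ 1, so |x-z|^0.4 ≤ (|x-y| + |y-z|)^0.4 ≤ |x-y|^0.4 + |y-z|^0.4.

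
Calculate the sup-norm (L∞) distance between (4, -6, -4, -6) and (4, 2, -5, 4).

max(|x_i - y_i|) = max(|4 - 4|, |-6 - 2|, |-4 - (-5)|, |-6 - 4|) = max(0, 8, 1, 10) = 10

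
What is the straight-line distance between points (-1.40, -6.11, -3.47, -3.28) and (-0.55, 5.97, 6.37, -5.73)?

√(Σ(x_i - y_i)²) = √((-1.4 - (-0.55))² + (-6.11 - 5.97)² + (-3.47 - 6.37)² + (-3.28 - (-5.73))²)
= √((-0.85)² + (-12.08)² + (-9.84)² + 2.45²) = √(0.7225 + 145.9264 + 96.8256 + 6.0025) = √249.477 ≈ 15.7948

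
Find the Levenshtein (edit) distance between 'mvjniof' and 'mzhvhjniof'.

Let D[i][j] be the edit distance between the first i characters of 'mvjniof' and the first j characters of 'mzhvhjniof', with D[i][0] = i, D[0][j] = j, and D[i][j] = D[i-1][j-1] if the characters match, else 1 + min(D[i-1][j], D[i][j-1], D[i-1][j-1]). Filling the table (rows: prefixes of 'mvjniof', columns: prefixes of 'mzhvhjniof'):
     ε  m  z  h  v  h  j  n  i  o  f
  ε  0  1  2  3  4  5  6  7  8  9 10
  m  1  0  1  2  3  4  5  6  7  8  9
  v  2  1  1  2  2  3  4  5  6  7  8
  j  3  2  2  2  3  3  3  4  5  6  7
  n  4  3  3  3  3  4  4  3  4  5  6
  i  5  4  4  4  4  4  5  4  3  4  5
  o  6  5  5  5  5  5  5  5  4  3  4
  f  7  6  6  6  6  6  6  6  5  4  3
The bottom-right entry gives D[7][10] = 3, so no sequence of fewer than 3 edits works. Backtracking through the table gives one optimal edit sequence (3 edits):
  mvjniof → mzvjniof (ins z @2)
  mzvjniof → mzhvjniof (ins h @3)
  mzhvjniof → mzhvhjniof (ins h @5)
Edit distance = 3.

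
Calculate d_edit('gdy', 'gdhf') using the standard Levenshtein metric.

Let D[i][j] be the edit distance between the first i characters of 'gdy' and the first j characters of 'gdhf', with D[i][0] = i, D[0][j] = j, and D[i][j] = D[i-1][j-1] if the characters match, else 1 + min(D[i-1][j], D[i][j-1], D[i-1][j-1]). Filling the table (rows: prefixes of 'gdy', columns: prefixes of 'gdhf'):
     ε  g  d  h  f
  ε  0  1  2  3  4
  g  1  0  1  2  3
  d  2  1  0  1  2
  y  3  2  1  1  2
The bottom-right entry gives D[3][4] = 2, so no sequence of fewer than 2 edits works. Backtracking through the table gives one optimal edit sequence (2 edits):
  gdy → gdhy (ins h @3)
  gdhy → gdhf (sub y→f @4)
Edit distance = 2.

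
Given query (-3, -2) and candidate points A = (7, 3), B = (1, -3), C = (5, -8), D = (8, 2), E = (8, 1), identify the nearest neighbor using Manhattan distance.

Distances: d(A) = 15, d(B) = 5, d(C) = 14, d(D) = 15, d(E) = 14. Nearest: B = (1, -3) with distance 5.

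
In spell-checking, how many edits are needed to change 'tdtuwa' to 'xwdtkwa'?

Let D[i][j] be the edit distance between the first i characters of 'tdtuwa' and the first j characters of 'xwdtkwa', with D[i][0] = i, D[0][j] = j, and D[i][j] = D[i-1][j-1] if the characters match, else 1 + min(D[i-1][j], D[i][j-1], D[i-1][j-1]). Filling the table (rows: prefixes of 'tdtuwa', columns: prefixes of 'xwdtkwa'):
     ε  x  w  d  t  k  w  a
  ε  0  1  2  3  4  5  6  7
  t  1  1  2  3  3  4  5  6
  d  2  2  2  2  3  4  5  6
  t  3  3  3  3  2  3  4  5
  u  4  4  4  4  3  3  4  5
  w  5  5  4  5  4  4  3  4
  a  6  6  5  5  5  5  4  3
The bottom-right entry gives D[6][7] = 3, so no sequence of fewer than 3 edits works. Backtracking through the table gives one optimal edit sequence (3 edits):
  tdtuwa → xtdtuwa (ins x @1)
  xtdtuwa → xwdtuwa (sub t→w @2)
  xwdtuwa → xwdtkwa (sub u→k @5)
Edit distance = 3.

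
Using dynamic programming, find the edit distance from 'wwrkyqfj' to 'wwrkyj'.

Let D[i][j] be the edit distance between the first i characters of 'wwrkyqfj' and the first j characters of 'wwrkyj', with D[i][0] = i, D[0][j] = j, and D[i][j] = D[i-1][j-1] if the characters match, else 1 + min(D[i-1][j], D[i][j-1], D[i-1][j-1]). Filling the table (rows: prefixes of 'wwrkyqfj', columns: prefixes of 'wwrkyj'):
     ε  w  w  r  k  y  j
  ε  0  1  2  3  4  5  6
  w  1  0  1  2  3  4  5
  w  2  1  0  1  2  3  4
  r  3  2  1  0  1  2  3
  k  4  3  2  1  0  1  2
  y  5  4  3  2  1  0  1
  q  6  5  4  3  2  1  1
  f  7  6  5  4  3  2  2
  j  8  7  6  5  4  3  2
The bottom-right entry gives D[8][6] = 2, so no sequence of fewer than 2 edits works. Backtracking through the table gives one optimal edit sequence (2 edits):
  wwrkyqfj → wwrkyfj (del q @6)
  wwrkyfj → wwrkyj (del f @6)
Edit distance = 2.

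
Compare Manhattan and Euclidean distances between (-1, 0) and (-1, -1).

L1 = |-1 - (-1)| + |0 - (-1)| = 0 + 1 = 1
L2 = √(0² + 1²) = √1 = 1
L1 ≥ L2 always (equality iff movement is along one axis); L1 = L2 here (movement is along a single axis).
Ratio L1/L2 = 1/1 = 1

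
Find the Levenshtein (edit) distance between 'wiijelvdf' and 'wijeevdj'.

Let D[i][j] be the edit distance between the first i characters of 'wiijelvdf' and the first j characters of 'wijeevdj', with D[i][0] = i, D[0][j] = j, and D[i][j] = D[i-1][j-1] if the characters match, else 1 + min(D[i-1][j], D[i][j-1], D[i-1][j-1]). Filling the table (rows: prefixes of 'wiijelvdf', columns: prefixes of 'wijeevdj'):
     ε  w  i  j  e  e  v  d  j
  ε  0  1  2  3  4  5  6  7  8
  w  1  0  1  2  3  4  5  6  7
  i  2  1  0  1  2  3  4  5  6
  i  3  2  1  1  2  3  4  5  6
  j  4  3  2  1  2  3  4  5  5
  e  5  4  3  2  1  2  3  4  5
  l  6  5  4  3  2  2  3  4  5
  v  7  6  5  4  3  3  2  3  4
  d  8  7  6  5  4  4  3  2  3
  f  9  8  7  6  5  5  4  3  3
The bottom-right entry gives D[9][8] = 3, so no sequence of fewer than 3 edits works. Backtracking through the table gives one optimal edit sequence (3 edits):
  wiijelvdf → wijelvdf (del i @2)
  wijelvdf → wijeevdf (sub l→e @5)
  wijeevdf → wijeevdj (sub f→j @8)
Edit distance = 3.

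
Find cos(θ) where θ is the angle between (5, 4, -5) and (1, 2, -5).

With u = (5, 4, -5), v = (1, 2, -5):
u·v = 5·1 + 4·2 + (-5)·(-5) = 5 + 8 + 25 = 38.
|u| = √(5² + 4² + (-5)²) = √66, |v| = √(1² + 2² + (-5)²) = √30, so |u||v| = √(66·30) = √1980.
cos θ = (u·v)/(|u||v|) = 38/√1980 ≈ 0.854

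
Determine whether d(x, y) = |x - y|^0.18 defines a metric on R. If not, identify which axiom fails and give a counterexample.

Yes. With 0 < p = 0.18 ≤ 1, d(x,y) = |x-y|^0.18 is a metric on R. Non-negativity and symmetry are immediate; |x-y|^0.18 = 0 ⟺ |x-y| = 0 ⟺ x = y. For the triangle inequality, the function t ↦ t^0.18 is subadditive on [0,∞) when p ≤ 1, so |x-z|^0.18 ≤ (|x-y| + |y-z|)^0.18 ≤ |x-y|^0.18 + |y-z|^0.18.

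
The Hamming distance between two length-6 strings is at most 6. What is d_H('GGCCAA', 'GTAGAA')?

Differing positions: 2, 3, 4. Hamming distance = 3. The maximum possible Hamming distance for length-6 strings is 6, so d_H/6 = 3/6 = 0.5.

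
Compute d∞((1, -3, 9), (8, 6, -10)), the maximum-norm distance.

max(|x_i - y_i|) = max(|1 - 8|, |-3 - 6|, |9 - (-10)|) = max(7, 9, 19) = 19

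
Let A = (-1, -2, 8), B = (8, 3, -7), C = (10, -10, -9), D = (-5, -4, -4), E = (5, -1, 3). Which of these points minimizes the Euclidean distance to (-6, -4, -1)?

Distances: d(A) ≈ 10.4881, d(B) ≈ 16.7631, d(C) ≈ 18.868, d(D) ≈ 3.1623, d(E) ≈ 12.083. Nearest: D = (-5, -4, -4) with distance 3.1623.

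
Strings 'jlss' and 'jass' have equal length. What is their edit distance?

Let D[i][j] be the edit distance between the first i characters of 'jlss' and the first j characters of 'jass', with D[i][0] = i, D[0][j] = j, and D[i][j] = D[i-1][j-1] if the characters match, else 1 + min(D[i-1][j], D[i][j-1], D[i-1][j-1]). Filling the table (rows: prefixes of 'jlss', columns: prefixes of 'jass'):
     ε  j  a  s  s
  ε  0  1  2  3  4
  j  1  0  1  2  3
  l  2  1  1  2  3
  s  3  2  2  1  2
  s  4  3  3  2  1
The bottom-right entry gives D[4][4] = 1, so no sequence of fewer than 1 edit works. Backtracking through the table gives one optimal edit sequence (1 edit):
  jlss → jass (sub l→a @2)
Edit distance = 1.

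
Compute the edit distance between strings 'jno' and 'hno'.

Let D[i][j] be the edit distance between the first i characters of 'jno' and the first j characters of 'hno', with D[i][0] = i, D[0][j] = j, and D[i][j] = D[i-1][j-1] if the characters match, else 1 + min(D[i-1][j], D[i][j-1], D[i-1][j-1]). Filling the table (rows: prefixes of 'jno', columns: prefixes of 'hno'):
     ε  h  n  o
  ε  0  1  2  3
  j  1  1  2  3
  n  2  2  1  2
  o  3  3  2  1
The bottom-right entry gives D[3][3] = 1, so no sequence of fewer than 1 edit works. Backtracking through the table gives one optimal edit sequence (1 edit):
  jno → hno (sub j→h @1)
Edit distance = 1.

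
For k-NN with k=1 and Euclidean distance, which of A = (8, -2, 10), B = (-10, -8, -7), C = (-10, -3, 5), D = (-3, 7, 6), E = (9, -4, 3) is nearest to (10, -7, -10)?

Distances: d(A) ≈ 20.7123, d(B) ≈ 20.2485, d(C) ≈ 25.318, d(D) ≈ 24.9199, d(E) ≈ 13.3791. Nearest: E = (9, -4, 3) with distance 13.3791.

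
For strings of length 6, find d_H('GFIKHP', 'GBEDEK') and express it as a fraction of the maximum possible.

Differing positions: 2, 3, 4, 5, 6. Hamming distance = 5. The maximum possible Hamming distance for length-6 strings is 6, so d_H/6 = 5/6 ≈ 0.8333.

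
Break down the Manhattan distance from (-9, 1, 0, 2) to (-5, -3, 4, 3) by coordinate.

Σ|x_i - y_i| = |-9 - (-5)| + |1 - (-3)| + |0 - 4| + |2 - 3| = 4 + 4 + 4 + 1 = 13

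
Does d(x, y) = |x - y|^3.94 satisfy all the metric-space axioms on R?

No. d(x,y) = |x-y|^3.94 fails the triangle inequality since p = 3.94 > 1. Counterexample: x = -2, y = 3, z = 10. d(x,z) = |-2 - 10|^3.94 = 12^3.94 ≈ 17863.8108, but d(x,y) + d(y,z) = 5^3.94 + 7^3.94 ≈ 567.4686 + 2136.4182 = 2703.8868. Since 17863.8108 > 2703.8868, the triangle inequality is violated.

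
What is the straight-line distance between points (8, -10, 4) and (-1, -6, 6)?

√(Σ(x_i - y_i)²) = √((8 - (-1))² + (-10 - (-6))² + (4 - 6)²)
= √(9² + (-4)² + (-2)²) = √(81 + 16 + 4) = √101 ≈ 10.0499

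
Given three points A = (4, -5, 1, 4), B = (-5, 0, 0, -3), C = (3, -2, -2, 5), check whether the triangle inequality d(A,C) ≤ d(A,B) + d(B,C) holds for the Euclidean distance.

d(A,B) = √(9² + 5² + 1² + 7²) = √156 ≈ 12.49, d(B,C) = √(8² + 2² + 2² + 8²) = √136 ≈ 11.6619, d(A,C) = √(1² + 3² + 3² + 1²) = √20 ≈ 4.4721.
d(A,C) ≈ 4.4721 ≤ 12.49 + 11.6619 = 24.1519. Triangle inequality is satisfied.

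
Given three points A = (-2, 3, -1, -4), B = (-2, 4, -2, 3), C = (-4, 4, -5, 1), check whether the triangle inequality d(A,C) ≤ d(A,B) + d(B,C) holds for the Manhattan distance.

d(A,B) = 0 + 1 + 1 + 7 = 9, d(B,C) = 2 + 0 + 3 + 2 = 7, d(A,C) = 2 + 1 + 4 + 5 = 12.
d(A,C) = 12 ≤ 9 + 7 = 16. Triangle inequality is satisfied.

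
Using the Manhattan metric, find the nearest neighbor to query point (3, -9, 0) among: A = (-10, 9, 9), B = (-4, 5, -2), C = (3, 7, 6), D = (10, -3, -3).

Distances: d(A) = 40, d(B) = 23, d(C) = 22, d(D) = 16. Nearest: D = (10, -3, -3) with distance 16.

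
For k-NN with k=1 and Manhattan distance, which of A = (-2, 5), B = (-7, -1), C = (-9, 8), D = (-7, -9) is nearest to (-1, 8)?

Distances: d(A) = 4, d(B) = 15, d(C) = 8, d(D) = 23. Nearest: A = (-2, 5) with distance 4.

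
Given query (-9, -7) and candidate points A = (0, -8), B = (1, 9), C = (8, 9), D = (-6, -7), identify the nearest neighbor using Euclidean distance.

Distances: d(A) ≈ 9.0554, d(B) ≈ 18.868, d(C) ≈ 23.3452, d(D) = 3. Nearest: D = (-6, -7) with distance 3.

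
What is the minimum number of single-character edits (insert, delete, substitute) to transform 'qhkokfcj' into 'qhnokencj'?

Let D[i][j] be the edit distance between the first i characters of 'qhkokfcj' and the first j characters of 'qhnokencj', with D[i][0] = i, D[0][j] = j, and D[i][j] = D[i-1][j-1] if the characters match, else 1 + min(D[i-1][j], D[i][j-1], D[i-1][j-1]). Filling the table (rows: prefixes of 'qhkokfcj', columns: prefixes of 'qhnokencj'):
     ε  q  h  n  o  k  e  n  c  j
  ε  0  1  2  3  4  5  6  7  8  9
  q  1  0  1  2  3  4  5  6  7  8
  h  2  1  0  1  2  3  4  5  6  7
  k  3  2  1  1  2  2  3  4  5  6
  o  4  3  2  2  1  2  3  4  5  6
  k  5  4  3  3  2  1  2  3  4  5
  f  6  5  4  4  3  2  2  3  4  5
  c  7  6  5  5  4  3  3  3  3  4
  j  8  7  6  6  5  4  4  4  4  3
The bottom-right entry gives D[8][9] = 3, so no sequence of fewer than 3 edits works. Backtracking through the table gives one optimal edit sequence (3 edits):
  qhkokfcj → qhnokfcj (sub k→n @3)
  qhnokfcj → qhnokefcj (ins e @6)
  qhnokefcj → qhnokencj (sub f→n @7)
Edit distance = 3.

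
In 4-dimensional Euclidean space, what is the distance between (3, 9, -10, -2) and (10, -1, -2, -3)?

√(Σ(x_i - y_i)²) = √((3 - 10)² + (9 - (-1))² + (-10 - (-2))² + (-2 - (-3))²)
= √((-7)² + 10² + (-8)² + 1²) = √(49 + 100 + 64 + 1) = √214 ≈ 14.6287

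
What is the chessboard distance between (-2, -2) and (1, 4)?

max(|x_i - y_i|) = max(|-2 - 1|, |-2 - 4|) = max(3, 6) = 6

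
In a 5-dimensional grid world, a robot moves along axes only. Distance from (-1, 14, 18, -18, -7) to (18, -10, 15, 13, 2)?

Σ|x_i - y_i| = |-1 - 18| + |14 - (-10)| + |18 - 15| + |-18 - 13| + |-7 - 2| = 19 + 24 + 3 + 31 + 9 = 86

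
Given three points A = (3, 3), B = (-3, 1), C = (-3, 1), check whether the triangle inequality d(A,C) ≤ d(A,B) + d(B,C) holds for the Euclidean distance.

d(A,B) = √(6² + 2²) = √40 ≈ 6.3246, d(B,C) = √(0² + 0²) = √0 = 0, d(A,C) = √(6² + 2²) = √40 ≈ 6.3246.
d(A,C) ≈ 6.3246 ≤ 6.3246 + 0 = 6.3246. Triangle inequality is satisfied.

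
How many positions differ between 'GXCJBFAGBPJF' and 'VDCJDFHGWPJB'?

Differing positions: 1, 2, 5, 7, 9, 12. Hamming distance = 6.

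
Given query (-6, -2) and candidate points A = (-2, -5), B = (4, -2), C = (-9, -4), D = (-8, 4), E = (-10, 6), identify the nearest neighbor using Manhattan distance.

Distances: d(A) = 7, d(B) = 10, d(C) = 5, d(D) = 8, d(E) = 12. Nearest: C = (-9, -4) with distance 5.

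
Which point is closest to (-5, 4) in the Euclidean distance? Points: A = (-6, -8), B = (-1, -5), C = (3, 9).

Distances: d(A) ≈ 12.0416, d(B) ≈ 9.8489, d(C) ≈ 9.434. Nearest: C = (3, 9) with distance 9.434.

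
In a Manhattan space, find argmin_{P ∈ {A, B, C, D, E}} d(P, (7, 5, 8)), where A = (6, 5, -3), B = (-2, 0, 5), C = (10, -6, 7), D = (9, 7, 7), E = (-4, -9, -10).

Distances: d(A) = 12, d(B) = 17, d(C) = 15, d(D) = 5, d(E) = 43. Nearest: D = (9, 7, 7) with distance 5.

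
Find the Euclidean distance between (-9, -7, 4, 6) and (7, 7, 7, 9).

√(Σ(x_i - y_i)²) = √((-9 - 7)² + (-7 - 7)² + (4 - 7)² + (6 - 9)²)
= √((-16)² + (-14)² + (-3)² + (-3)²) = √(256 + 196 + 9 + 9) = √470 ≈ 21.6795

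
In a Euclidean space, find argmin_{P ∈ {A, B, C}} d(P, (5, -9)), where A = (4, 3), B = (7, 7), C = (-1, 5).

Distances: d(A) ≈ 12.0416, d(B) ≈ 16.1245, d(C) ≈ 15.2315. Nearest: A = (4, 3) with distance 12.0416.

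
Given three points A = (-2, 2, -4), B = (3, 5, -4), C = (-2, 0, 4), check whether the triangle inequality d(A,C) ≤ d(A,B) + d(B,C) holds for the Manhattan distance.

d(A,B) = 5 + 3 + 0 = 8, d(B,C) = 5 + 5 + 8 = 18, d(A,C) = 0 + 2 + 8 = 10.
d(A,C) = 10 ≤ 8 + 18 = 26. Triangle inequality is satisfied.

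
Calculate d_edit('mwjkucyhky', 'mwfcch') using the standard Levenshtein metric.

Let D[i][j] be the edit distance between the first i characters of 'mwjkucyhky' and the first j characters of 'mwfcch', with D[i][0] = i, D[0][j] = j, and D[i][j] = D[i-1][j-1] if the characters match, else 1 + min(D[i-1][j], D[i][j-1], D[i-1][j-1]). Filling the table (rows: prefixes of 'mwjkucyhky', columns: prefixes of 'mwfcch'):
     ε  m  w  f  c  c  h
  ε  0  1  2  3  4  5  6
  m  1  0  1  2  3  4  5
  w  2  1  0  1  2  3  4
  j  3  2  1  1  2  3  4
  k  4  3  2  2  2  3  4
  u  5  4  3  3  3  3  4
  c  6  5  4  4  3  3  4
  y  7  6  5  5  4  4  4
  h  8  7  6  6  5  5  4
  k  9  8  7  7  6  6  5
  y 10  9  8  8  7  7  6
The bottom-right entry gives D[10][6] = 6, so no sequence of fewer than 6 edits works. Backtracking through the table gives one optimal edit sequence (6 edits):
  mwjkucyhky → mwkucyhky (del j @3)
  mwkucyhky → mwucyhky (del k @3)
  mwucyhky → mwfcyhky (sub u→f @3)
  mwfcyhky → mwfcchky (sub y→c @5)
  mwfcchky → mwfcchy (del k @7)
  mwfcchy → mwfcch (del y @7)
Edit distance = 6.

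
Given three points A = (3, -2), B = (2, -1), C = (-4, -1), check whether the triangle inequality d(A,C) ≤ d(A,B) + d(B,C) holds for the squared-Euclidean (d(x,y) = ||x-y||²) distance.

d(A,B) = 1² + 1² = 2, d(B,C) = 6² + 0² = 36, d(A,C) = 7² + 1² = 50.
d(A,C) = 50 > 2 + 36 = 38. Triangle inequality is VIOLATED. (Squared-Euclidean is not a metric — this is a counterexample.)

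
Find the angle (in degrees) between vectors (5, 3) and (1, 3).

With u = (5, 3), v = (1, 3):
u·v = 5·1 + 3·3 = 5 + 9 = 14.
|u| = √(5² + 3²) = √34, |v| = √(1² + 3²) = √10, so |u||v| = √(34·10) = √340.
cos θ = (u·v)/(|u||v|) = 14/√340 ≈ 0.759257
θ = arccos(0.759257) ≈ 40.6°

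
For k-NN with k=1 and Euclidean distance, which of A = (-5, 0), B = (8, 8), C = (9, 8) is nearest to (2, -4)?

Distances: d(A) ≈ 8.0623, d(B) ≈ 13.4164, d(C) ≈ 13.8924. Nearest: A = (-5, 0) with distance 8.0623.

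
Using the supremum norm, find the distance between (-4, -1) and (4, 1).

max(|x_i - y_i|) = max(|-4 - 4|, |-1 - 1|) = max(8, 2) = 8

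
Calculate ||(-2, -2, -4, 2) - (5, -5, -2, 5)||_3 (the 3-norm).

(Σ|x_i - y_i|^3)^(1/3) = (|-2 - 5|^3 + |-2 - (-5)|^3 + |-4 - (-2)|^3 + |2 - 5|^3)^(1/3)
= (7^3 + 3^3 + 2^3 + 3^3)^(1/3) = (343 + 27 + 8 + 27)^(1/3) = (405)^(1/3) ≈ 7.3986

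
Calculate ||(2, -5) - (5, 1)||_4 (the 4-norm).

(Σ|x_i - y_i|^4)^(1/4) = (|2 - 5|^4 + |-5 - 1|^4)^(1/4)
= (3^4 + 6^4)^(1/4) = (81 + 1296)^(1/4) = (1377)^(1/4) ≈ 6.0916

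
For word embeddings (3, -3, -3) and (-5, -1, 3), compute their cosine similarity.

With u = (3, -3, -3), v = (-5, -1, 3):
u·v = 3·(-5) + (-3)·(-1) + (-3)·3 = (-15) + 3 + (-9) = -21.
|u| = √(3² + (-3)² + (-3)²) = √27, |v| = √((-5)² + (-1)² + 3²) = √35, so |u||v| = √(27·35) = √945.
cos θ = (u·v)/(|u||v|) = -21/√945 ≈ -0.6831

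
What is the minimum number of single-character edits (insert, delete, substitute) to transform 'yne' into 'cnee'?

Let D[i][j] be the edit distance between the first i characters of 'yne' and the first j characters of 'cnee', with D[i][0] = i, D[0][j] = j, and D[i][j] = D[i-1][j-1] if the characters match, else 1 + min(D[i-1][j], D[i][j-1], D[i-1][j-1]). Filling the table (rows: prefixes of 'yne', columns: prefixes of 'cnee'):
     ε  c  n  e  e
  ε  0  1  2  3  4
  y  1  1  2  3  4
  n  2  2  1  2  3
  e  3  3  2  1  2
The bottom-right entry gives D[3][4] = 2, so no sequence of fewer than 2 edits works. Backtracking through the table gives one optimal edit sequence (2 edits):
  yne → cne (sub y→c @1)
  cne → cnee (ins e @3)
Edit distance = 2.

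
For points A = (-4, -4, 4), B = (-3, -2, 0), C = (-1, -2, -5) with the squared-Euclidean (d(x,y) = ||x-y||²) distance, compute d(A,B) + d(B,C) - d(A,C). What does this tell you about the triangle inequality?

d(A,B) = 1² + 2² + 4² = 21, d(B,C) = 2² + 0² + 5² = 29, d(A,C) = 3² + 2² + 9² = 94.
d(A,B) + d(B,C) - d(A,C) = 21 + 29 - 94 = 50 - 94 = -44. This is < 0, so the triangle inequality FAILS for these points (squared-Euclidean is not a metric).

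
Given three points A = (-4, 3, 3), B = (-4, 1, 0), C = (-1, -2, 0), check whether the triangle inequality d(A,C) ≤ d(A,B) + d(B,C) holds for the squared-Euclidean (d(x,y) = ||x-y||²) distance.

d(A,B) = 0² + 2² + 3² = 13, d(B,C) = 3² + 3² + 0² = 18, d(A,C) = 3² + 5² + 3² = 43.
d(A,C) = 43 > 13 + 18 = 31. Triangle inequality is VIOLATED. (Squared-Euclidean is not a metric — this is a counterexample.)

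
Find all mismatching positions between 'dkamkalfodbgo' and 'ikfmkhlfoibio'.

Differing positions: 1, 3, 6, 10, 12. Hamming distance = 5.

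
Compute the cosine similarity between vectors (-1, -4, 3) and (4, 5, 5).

With u = (-1, -4, 3), v = (4, 5, 5):
u·v = (-1)·4 + (-4)·5 + 3·5 = (-4) + (-20) + 15 = -9.
|u| = √((-1)² + (-4)² + 3²) = √26, |v| = √(4² + 5² + 5²) = √66, so |u||v| = √(26·66) = √1716.
cos θ = (u·v)/(|u||v|) = -9/√1716 ≈ -0.2173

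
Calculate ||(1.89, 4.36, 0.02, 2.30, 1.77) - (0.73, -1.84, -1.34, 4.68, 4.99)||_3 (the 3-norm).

(Σ|x_i - y_i|^3)^(1/3) = (|1.89 - 0.73|^3 + |4.36 - (-1.84)|^3 + |0.02 - (-1.34)|^3 + |2.3 - 4.68|^3 + |1.77 - 4.99|^3)^(1/3)
= (1.16^3 + 6.2^3 + 1.36^3 + 2.38^3 + 3.22^3)^(1/3) ≈ (1.5609 + 238.328 + 2.5155 + 13.4813 + 33.3862)^(1/3) = (289.2719)^(1/3) ≈ 6.6136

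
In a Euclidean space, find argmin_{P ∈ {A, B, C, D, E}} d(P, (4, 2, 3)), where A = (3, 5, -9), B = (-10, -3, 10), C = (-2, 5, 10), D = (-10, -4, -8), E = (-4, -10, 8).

Distances: d(A) ≈ 12.4097, d(B) ≈ 16.4317, d(C) ≈ 9.6954, d(D) ≈ 18.7883, d(E) ≈ 15.2643. Nearest: C = (-2, 5, 10) with distance 9.6954.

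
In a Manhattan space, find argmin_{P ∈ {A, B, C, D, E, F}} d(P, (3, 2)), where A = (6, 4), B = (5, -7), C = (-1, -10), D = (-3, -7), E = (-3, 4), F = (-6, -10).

Distances: d(A) = 5, d(B) = 11, d(C) = 16, d(D) = 15, d(E) = 8, d(F) = 21. Nearest: A = (6, 4) with distance 5.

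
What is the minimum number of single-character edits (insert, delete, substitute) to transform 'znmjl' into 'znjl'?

Let D[i][j] be the edit distance between the first i characters of 'znmjl' and the first j characters of 'znjl', with D[i][0] = i, D[0][j] = j, and D[i][j] = D[i-1][j-1] if the characters match, else 1 + min(D[i-1][j], D[i][j-1], D[i-1][j-1]). Filling the table (rows: prefixes of 'znmjl', columns: prefixes of 'znjl'):
     ε  z  n  j  l
  ε  0  1  2  3  4
  z  1  0  1  2  3
  n  2  1  0  1  2
  m  3  2  1  1  2
  j  4  3  2  1  2
  l  5  4  3  2  1
The bottom-right entry gives D[5][4] = 1, so no sequence of fewer than 1 edit works. Backtracking through the table gives one optimal edit sequence (1 edit):
  znmjl → znjl (del m @3)
Edit distance = 1.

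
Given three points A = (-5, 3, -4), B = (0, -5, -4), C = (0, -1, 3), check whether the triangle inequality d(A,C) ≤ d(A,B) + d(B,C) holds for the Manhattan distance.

d(A,B) = 5 + 8 + 0 = 13, d(B,C) = 0 + 4 + 7 = 11, d(A,C) = 5 + 4 + 7 = 16.
d(A,C) = 16 ≤ 13 + 11 = 24. Triangle inequality is satisfied.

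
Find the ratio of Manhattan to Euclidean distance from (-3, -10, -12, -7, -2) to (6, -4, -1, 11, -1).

L1 = |-3 - 6| + |-10 - (-4)| + |-12 - (-1)| + |-7 - 11| + |-2 - (-1)| = 9 + 6 + 11 + 18 + 1 = 45
L2 = √(9² + 6² + 11² + 18² + 1²) = √563 ≈ 23.7276
L1 ≥ L2 always (equality iff movement is along one axis); L1 > L2 here.
Ratio L1/L2 = 45/√563 ≈ 1.8965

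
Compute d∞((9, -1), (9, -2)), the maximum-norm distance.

max(|x_i - y_i|) = max(|9 - 9|, |-1 - (-2)|) = max(0, 1) = 1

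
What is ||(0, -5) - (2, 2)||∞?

max(|x_i - y_i|) = max(|0 - 2|, |-5 - 2|) = max(2, 7) = 7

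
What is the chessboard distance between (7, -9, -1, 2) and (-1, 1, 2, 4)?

max(|x_i - y_i|) = max(|7 - (-1)|, |-9 - 1|, |-1 - 2|, |2 - 4|) = max(8, 10, 3, 2) = 10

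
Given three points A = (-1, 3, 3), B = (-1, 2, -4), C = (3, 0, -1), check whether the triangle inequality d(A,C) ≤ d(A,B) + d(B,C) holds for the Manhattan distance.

d(A,B) = 0 + 1 + 7 = 8, d(B,C) = 4 + 2 + 3 = 9, d(A,C) = 4 + 3 + 4 = 11.
d(A,C) = 11 ≤ 8 + 9 = 17. Triangle inequality is satisfied.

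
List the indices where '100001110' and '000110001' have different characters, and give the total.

Differing positions: 1, 4, 5, 6, 7, 8, 9. Hamming distance = 7.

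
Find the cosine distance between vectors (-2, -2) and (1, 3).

With u = (-2, -2), v = (1, 3):
u·v = (-2)·1 + (-2)·3 = (-2) + (-6) = -8.
|u| = √((-2)² + (-2)²) = √8, |v| = √(1² + 3²) = √10, so |u||v| = √(8·10) = √80.
cos θ = (u·v)/(|u||v|) = -8/√80 ≈ -0.8944
Cosine distance = 1 - cos θ ≈ 1 - (-0.8944) = 1.8944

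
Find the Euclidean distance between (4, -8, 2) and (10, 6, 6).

√(Σ(x_i - y_i)²) = √((4 - 10)² + (-8 - 6)² + (2 - 6)²)
= √((-6)² + (-14)² + (-4)²) = √(36 + 196 + 16) = √248 ≈ 15.748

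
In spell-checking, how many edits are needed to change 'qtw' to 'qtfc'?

Let D[i][j] be the edit distance between the first i characters of 'qtw' and the first j characters of 'qtfc', with D[i][0] = i, D[0][j] = j, and D[i][j] = D[i-1][j-1] if the characters match, else 1 + min(D[i-1][j], D[i][j-1], D[i-1][j-1]). Filling the table (rows: prefixes of 'qtw', columns: prefixes of 'qtfc'):
     ε  q  t  f  c
  ε  0  1  2  3  4
  q  1  0  1  2  3
  t  2  1  0  1  2
  w  3  2  1  1  2
The bottom-right entry gives D[3][4] = 2, so no sequence of fewer than 2 edits works. Backtracking through the table gives one optimal edit sequence (2 edits):
  qtw → qtfw (ins f @3)
  qtfw → qtfc (sub w→c @4)
Edit distance = 2.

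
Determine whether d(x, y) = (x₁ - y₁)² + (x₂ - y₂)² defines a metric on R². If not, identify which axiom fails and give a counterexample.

No. The squared Euclidean distance fails the triangle inequality. Counterexample: x = (0, 0), y = (2, 4), z = (4, 8). d(x,z) = 4² + 8² = 80, but d(x,y) + d(y,z) = (2² + 4²) + (2² + 4²) = 20 + 20 = 40. Since 80 > 40, the triangle inequality is violated. (Note: √d, the ordinary Euclidean distance, IS a metric.)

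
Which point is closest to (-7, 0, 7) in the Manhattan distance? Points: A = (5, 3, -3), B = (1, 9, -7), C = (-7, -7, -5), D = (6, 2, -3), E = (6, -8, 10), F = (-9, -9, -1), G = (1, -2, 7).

Distances: d(A) = 25, d(B) = 31, d(C) = 19, d(D) = 25, d(E) = 24, d(F) = 19, d(G) = 10. Nearest: G = (1, -2, 7) with distance 10.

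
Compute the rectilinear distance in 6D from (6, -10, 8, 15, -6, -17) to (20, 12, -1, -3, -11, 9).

Σ|x_i - y_i| = |6 - 20| + |-10 - 12| + |8 - (-1)| + |15 - (-3)| + |-6 - (-11)| + |-17 - 9| = 14 + 22 + 9 + 18 + 5 + 26 = 94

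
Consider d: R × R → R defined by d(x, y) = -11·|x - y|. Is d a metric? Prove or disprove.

No. With c = -11 < 0, d fails non-negativity: d(2, 11) = -11·|2 - 11| = -11·9 = -99 < 0.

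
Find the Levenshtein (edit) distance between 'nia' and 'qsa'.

Let D[i][j] be the edit distance between the first i characters of 'nia' and the first j characters of 'qsa', with D[i][0] = i, D[0][j] = j, and D[i][j] = D[i-1][j-1] if the characters match, else 1 + min(D[i-1][j], D[i][j-1], D[i-1][j-1]). Filling the table (rows: prefixes of 'nia', columns: prefixes of 'qsa'):
     ε  q  s  a
  ε  0  1  2  3
  n  1  1  2  3
  i  2  2  2  3
  a  3  3  3  2
The bottom-right entry gives D[3][3] = 2, so no sequence of fewer than 2 edits works. Backtracking through the table gives one optimal edit sequence (2 edits):
  nia → qia (sub n→q @1)
  qia → qsa (sub i→s @2)
Edit distance = 2.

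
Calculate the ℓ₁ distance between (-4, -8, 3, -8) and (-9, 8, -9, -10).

Σ|x_i - y_i| = |-4 - (-9)| + |-8 - 8| + |3 - (-9)| + |-8 - (-10)| = 5 + 16 + 12 + 2 = 35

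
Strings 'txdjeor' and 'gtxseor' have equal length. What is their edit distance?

Let D[i][j] be the edit distance between the first i characters of 'txdjeor' and the first j characters of 'gtxseor', with D[i][0] = i, D[0][j] = j, and D[i][j] = D[i-1][j-1] if the characters match, else 1 + min(D[i-1][j], D[i][j-1], D[i-1][j-1]). Filling the table (rows: prefixes of 'txdjeor', columns: prefixes of 'gtxseor'):
     ε  g  t  x  s  e  o  r
  ε  0  1  2  3  4  5  6  7
  t  1  1  1  2  3  4  5  6
  x  2  2  2  1  2  3  4  5
  d  3  3  3  2  2  3  4  5
  j  4  4  4  3  3  3  4  5
  e  5  5  5  4  4  3  4  5
  o  6  6  6  5  5  4  3  4
  r  7  7  7  6  6  5  4  3
The bottom-right entry gives D[7][7] = 3, so no sequence of fewer than 3 edits works. Backtracking through the table gives one optimal edit sequence (3 edits):
  txdjeor → gtxdjeor (ins g @1)
  gtxdjeor → gtxjeor (del d @4)
  gtxjeor → gtxseor (sub j→s @4)
Edit distance = 3.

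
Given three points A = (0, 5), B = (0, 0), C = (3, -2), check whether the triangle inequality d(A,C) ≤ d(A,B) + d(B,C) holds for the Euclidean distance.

d(A,B) = √(0² + 5²) = √25 = 5, d(B,C) = √(3² + 2²) = √13 ≈ 3.6056, d(A,C) = √(3² + 7²) = √58 ≈ 7.6158.
d(A,C) ≈ 7.6158 ≤ 5 + 3.6056 = 8.6056. Triangle inequality is satisfied.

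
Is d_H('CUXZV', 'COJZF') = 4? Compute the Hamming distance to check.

Differing positions: 2, 3, 5. Hamming distance = 3, so the claim that d_H = 4 is false.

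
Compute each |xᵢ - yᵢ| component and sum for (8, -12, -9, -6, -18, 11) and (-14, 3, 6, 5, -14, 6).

Σ|x_i - y_i| = |8 - (-14)| + |-12 - 3| + |-9 - 6| + |-6 - 5| + |-18 - (-14)| + |11 - 6| = 22 + 15 + 15 + 11 + 4 + 5 = 72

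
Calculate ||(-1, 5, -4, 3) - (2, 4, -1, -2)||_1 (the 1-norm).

Σ|x_i - y_i| = |-1 - 2| + |5 - 4| + |-4 - (-1)| + |3 - (-2)| = 3 + 1 + 3 + 5 = 12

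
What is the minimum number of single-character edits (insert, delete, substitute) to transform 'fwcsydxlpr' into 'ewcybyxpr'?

Let D[i][j] be the edit distance between the first i characters of 'fwcsydxlpr' and the first j characters of 'ewcybyxpr', with D[i][0] = i, D[0][j] = j, and D[i][j] = D[i-1][j-1] if the characters match, else 1 + min(D[i-1][j], D[i][j-1], D[i-1][j-1]). Filling the table (rows: prefixes of 'fwcsydxlpr', columns: prefixes of 'ewcybyxpr'):
     ε  e  w  c  y  b  y  x  p  r
  ε  0  1  2  3  4  5  6  7  8  9
  f  1  1  2  3  4  5  6  7  8  9
  w  2  2  1  2  3  4  5  6  7  8
  c  3  3  2  1  2  3  4  5  6  7
  s  4  4  3  2  2  3  4  5  6  7
  y  5  5  4  3  2  3  3  4  5  6
  d  6  6  5  4  3  3  4  4  5  6
  x  7  7  6  5  4  4  4  4  5  6
  l  8  8  7  6  5  5  5  5  5  6
  p  9  9  8  7  6  6  6  6  5  6
  r 10 10  9  8  7  7  7  7  6  5
The bottom-right entry gives D[10][9] = 5, so no sequence of fewer than 5 edits works. Backtracking through the table gives one optimal edit sequence (5 edits):
  fwcsydxlpr → ewcsydxlpr (sub f→e @1)
  ewcsydxlpr → ewcydxlpr (del s @4)
  ewcydxlpr → ewcybxlpr (sub d→b @5)
  ewcybxlpr → ewcybylpr (sub x→y @6)
  ewcybylpr → ewcybyxpr (sub l→x @7)
Edit distance = 5.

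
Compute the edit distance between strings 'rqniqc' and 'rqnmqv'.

Let D[i][j] be the edit distance between the first i characters of 'rqniqc' and the first j characters of 'rqnmqv', with D[i][0] = i, D[0][j] = j, and D[i][j] = D[i-1][j-1] if the characters match, else 1 + min(D[i-1][j], D[i][j-1], D[i-1][j-1]). Filling the table (rows: prefixes of 'rqniqc', columns: prefixes of 'rqnmqv'):
     ε  r  q  n  m  q  v
  ε  0  1  2  3  4  5  6
  r  1  0  1  2  3  4  5
  q  2  1  0  1  2  3  4
  n  3  2  1  0  1  2  3
  i  4  3  2  1  1  2  3
  q  5  4  3  2  2  1  2
  c  6  5  4  3  3  2  2
The bottom-right entry gives D[6][6] = 2, so no sequence of fewer than 2 edits works. Backtracking through the table gives one optimal edit sequence (2 edits):
  rqniqc → rqnmqc (sub i→m @4)
  rqnmqc → rqnmqv (sub c→v @6)
Edit distance = 2.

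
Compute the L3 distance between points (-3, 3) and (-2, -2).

(Σ|x_i - y_i|^3)^(1/3) = (|-3 - (-2)|^3 + |3 - (-2)|^3)^(1/3)
= (1^3 + 5^3)^(1/3) = (1 + 125)^(1/3) = (126)^(1/3) ≈ 5.0133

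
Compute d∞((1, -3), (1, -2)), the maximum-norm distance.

max(|x_i - y_i|) = max(|1 - 1|, |-3 - (-2)|) = max(0, 1) = 1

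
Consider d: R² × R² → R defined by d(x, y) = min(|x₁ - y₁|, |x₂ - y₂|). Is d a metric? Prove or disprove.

No. d fails identity of indiscernibles: take x = (3, 0) and y = (3, 5). Then d(x,y) = min(|3 - 3|, |0 - 5|) = min(0, 5) = 0, yet x ≠ y.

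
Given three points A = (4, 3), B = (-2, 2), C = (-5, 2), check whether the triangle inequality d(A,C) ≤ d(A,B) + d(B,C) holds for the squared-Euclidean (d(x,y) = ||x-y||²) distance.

d(A,B) = 6² + 1² = 37, d(B,C) = 3² + 0² = 9, d(A,C) = 9² + 1² = 82.
d(A,C) = 82 > 37 + 9 = 46. Triangle inequality is VIOLATED. (Squared-Euclidean is not a metric — this is a counterexample.)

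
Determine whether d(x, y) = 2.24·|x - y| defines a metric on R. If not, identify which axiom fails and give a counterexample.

Yes. Since |x - y| is a metric on R and 2.24 > 0, the positive scalar multiple 2.24·|x - y| is also a metric: scaling by a positive constant preserves non-negativity, identity (d=0 ⟺ |x-y|=0 ⟺ x=y), symmetry, and the triangle inequality.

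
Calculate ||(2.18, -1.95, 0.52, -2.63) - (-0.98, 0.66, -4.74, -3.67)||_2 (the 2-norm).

(Σ|x_i - y_i|^2)^(1/2) = (|2.18 - (-0.98)|^2 + |-1.95 - 0.66|^2 + |0.52 - (-4.74)|^2 + |-2.63 - (-3.67)|^2)^(1/2)
= (3.16^2 + 2.61^2 + 5.26^2 + 1.04^2)^(1/2) = (9.9856 + 6.8121 + 27.6676 + 1.0816)^(1/2) = (45.5469)^(1/2) ≈ 6.7488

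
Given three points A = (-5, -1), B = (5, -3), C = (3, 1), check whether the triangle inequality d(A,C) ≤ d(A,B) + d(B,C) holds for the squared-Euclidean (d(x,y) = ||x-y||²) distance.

d(A,B) = 10² + 2² = 104, d(B,C) = 2² + 4² = 20, d(A,C) = 8² + 2² = 68.
d(A,C) = 68 ≤ 104 + 20 = 124. Triangle inequality is satisfied.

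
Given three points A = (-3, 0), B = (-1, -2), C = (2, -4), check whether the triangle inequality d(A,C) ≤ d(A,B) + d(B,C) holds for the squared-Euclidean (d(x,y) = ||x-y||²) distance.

d(A,B) = 2² + 2² = 8, d(B,C) = 3² + 2² = 13, d(A,C) = 5² + 4² = 41.
d(A,C) = 41 > 8 + 13 = 21. Triangle inequality is VIOLATED. (Squared-Euclidean is not a metric — this is a counterexample.)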